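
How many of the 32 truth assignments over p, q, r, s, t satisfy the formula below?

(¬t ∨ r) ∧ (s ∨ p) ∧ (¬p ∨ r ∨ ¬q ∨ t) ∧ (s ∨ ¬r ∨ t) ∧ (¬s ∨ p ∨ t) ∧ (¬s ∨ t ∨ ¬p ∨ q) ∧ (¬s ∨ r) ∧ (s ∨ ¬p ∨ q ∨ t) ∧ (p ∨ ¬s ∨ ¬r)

5

There are 2^5 = 32 truth assignments over (p, q, r, s, t).
Split on s. With s = True, the clauses containing s are satisfied and ¬s drops from the rest; 3 of the 2^4 = 16 assignments to the other variables satisfy what remains.
With s = False, by the same count on the reduced clause set, 2 assignments work.
Total: 3 + 2 = 5.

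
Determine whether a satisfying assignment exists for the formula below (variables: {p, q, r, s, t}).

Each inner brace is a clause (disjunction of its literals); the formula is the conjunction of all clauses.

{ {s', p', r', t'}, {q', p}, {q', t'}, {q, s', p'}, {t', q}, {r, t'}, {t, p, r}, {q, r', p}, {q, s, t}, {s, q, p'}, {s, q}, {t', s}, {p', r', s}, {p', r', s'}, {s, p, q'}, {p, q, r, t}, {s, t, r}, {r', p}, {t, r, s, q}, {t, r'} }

Satisfiable

Try q = 1.
From the singleton clause (p), p = 1.
From the singleton clause (t'), t = 0.
From the singleton clause (r'), r = 0.
From the singleton clause (s), s = 1.
This assignment satisfies each clause.
A satisfying assignment: p: 1,  q: 1,  r: 0,  s: 1,  t: 0.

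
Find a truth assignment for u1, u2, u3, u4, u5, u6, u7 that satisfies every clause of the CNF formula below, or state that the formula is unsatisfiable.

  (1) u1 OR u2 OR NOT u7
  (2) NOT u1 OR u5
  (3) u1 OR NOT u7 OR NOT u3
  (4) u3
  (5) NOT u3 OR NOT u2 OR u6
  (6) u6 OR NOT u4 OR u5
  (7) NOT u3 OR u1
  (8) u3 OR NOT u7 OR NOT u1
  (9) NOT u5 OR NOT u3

UNSATISFIABLE

From the singleton clause (u3), u3 = true.
From the singleton clause (u1), u1 = true.
From the singleton clause (u5), u5 = true.
That conflicts with the unit clause (NOT u5).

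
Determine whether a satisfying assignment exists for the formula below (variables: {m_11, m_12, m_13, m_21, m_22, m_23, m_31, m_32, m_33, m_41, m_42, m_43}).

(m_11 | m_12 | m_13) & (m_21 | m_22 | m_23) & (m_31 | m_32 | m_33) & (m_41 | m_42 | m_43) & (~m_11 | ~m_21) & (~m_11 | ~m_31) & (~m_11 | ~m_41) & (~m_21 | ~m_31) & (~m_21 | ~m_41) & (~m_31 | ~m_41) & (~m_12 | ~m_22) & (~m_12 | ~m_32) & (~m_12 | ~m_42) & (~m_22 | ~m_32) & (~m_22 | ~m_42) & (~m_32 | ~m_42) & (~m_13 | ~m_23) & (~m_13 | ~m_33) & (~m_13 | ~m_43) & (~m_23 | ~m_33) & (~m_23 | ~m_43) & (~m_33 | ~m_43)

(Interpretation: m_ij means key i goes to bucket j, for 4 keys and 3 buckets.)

No, unsatisfiable

Case m_11 = 0:
Case m_12 = 1:
(~m_22) alone gives m_22 = 0.
(~m_32) alone gives m_32 = 0.
(~m_42) alone gives m_42 = 0.
Case m_21 = 1:
(~m_31) alone gives m_31 = 0.
(m_33) alone gives m_33 = 1.
(~m_41) alone gives m_41 = 0.
(m_43) alone gives m_43 = 1.
Now (~m_43) is unsatisfied and unit — conflict.
That branch fails; take m_21 = 0 instead.
(m_23) alone gives m_23 = 1.
(~m_13) alone gives m_13 = 0.
(~m_33) alone gives m_33 = 0.
(m_31) alone gives m_31 = 1.
(~m_41) alone gives m_41 = 0.
(m_43) alone gives m_43 = 1.
Now (~m_43) is unsatisfied and unit — conflict.
Either choice for m_21 ends in contradiction.
That branch fails; take m_12 = 0 instead.
(m_13) alone gives m_13 = 1.
(~m_23) alone gives m_23 = 0.
(~m_33) alone gives m_33 = 0.
(~m_43) alone gives m_43 = 0.
Case m_21 = 1:
(~m_31) alone gives m_31 = 0.
(m_32) alone gives m_32 = 1.
(~m_41) alone gives m_41 = 0.
(m_42) alone gives m_42 = 1.
Now (~m_42) is unsatisfied and unit — conflict.
That branch fails; take m_21 = 0 instead.
(m_22) alone gives m_22 = 1.
(~m_32) alone gives m_32 = 0.
(m_31) alone gives m_31 = 1.
(~m_41) alone gives m_41 = 0.
(m_42) alone gives m_42 = 1.
Now (~m_42) is unsatisfied and unit — conflict.
Either choice for m_21 ends in contradiction.
Either choice for m_12 ends in contradiction.
That branch fails; take m_11 = 1 instead.
(~m_21) alone gives m_21 = 0.
(~m_31) alone gives m_31 = 0.
(~m_41) alone gives m_41 = 0.
Case m_22 = 1:
(~m_12) alone gives m_12 = 0.
(~m_32) alone gives m_32 = 0.
(m_33) alone gives m_33 = 1.
(~m_42) alone gives m_42 = 0.
(m_43) alone gives m_43 = 1.
Now (~m_43) is unsatisfied and unit — conflict.
That branch fails; take m_22 = 0 instead.
(m_23) alone gives m_23 = 1.
(~m_13) alone gives m_13 = 0.
(~m_33) alone gives m_33 = 0.
(m_32) alone gives m_32 = 1.
(~m_12) alone gives m_12 = 0.
(~m_42) alone gives m_42 = 0.
(m_43) alone gives m_43 = 1.
Now (~m_43) is unsatisfied and unit — conflict.
Either choice for m_22 ends in contradiction.
Either choice for m_11 ends in contradiction.
No assignment satisfies every clause.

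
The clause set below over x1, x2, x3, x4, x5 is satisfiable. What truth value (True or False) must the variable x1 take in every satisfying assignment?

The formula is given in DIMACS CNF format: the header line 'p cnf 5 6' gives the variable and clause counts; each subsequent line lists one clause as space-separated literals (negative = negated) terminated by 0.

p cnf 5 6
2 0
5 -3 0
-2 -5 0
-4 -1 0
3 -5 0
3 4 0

Suppose x1 = True.
(x2) alone gives x2 = True.
(¬x5) alone gives x5 = False.
(¬x3) alone gives x3 = False.
(¬x4) alone gives x4 = False.
That conflicts with the unit clause (x4).
So every satisfying assignment has x1 = False.

False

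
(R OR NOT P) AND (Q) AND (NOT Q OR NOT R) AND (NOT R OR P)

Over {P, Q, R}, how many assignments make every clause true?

There are 2^3 = 8 truth assignments over (P, Q, R).
Check each against the 4 clauses (columns in the order P, Q, R):
  F F F  ✗ fails (Q)
  F F T  ✗ fails (Q)
  F T F  ✓ satisfies all
  F T T  ✗ fails (NOT Q OR NOT R)
  T F F  ✗ fails (R OR NOT P)
  T F T  ✗ fails (Q)
  T T F  ✗ fails (R OR NOT P)
  T T T  ✗ fails (NOT Q OR NOT R)
1 of the 8 rows is a model.

1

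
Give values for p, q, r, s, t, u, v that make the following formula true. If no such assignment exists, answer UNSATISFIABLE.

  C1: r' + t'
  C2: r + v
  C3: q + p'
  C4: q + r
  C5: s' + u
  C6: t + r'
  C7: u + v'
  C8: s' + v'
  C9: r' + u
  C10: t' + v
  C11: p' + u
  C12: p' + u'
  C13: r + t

Case r = 0:
From the singleton clause (v), v = 1.
From the singleton clause (q), q = 1.
From the singleton clause (u), u = 1.
From the singleton clause (s'), s = 0.
From the singleton clause (p'), p = 0.
From the singleton clause (t), t = 1.
All clauses are satisfied.

p ↦ 0,  q ↦ 1,  r ↦ 0,  s ↦ 0,  t ↦ 1,  u ↦ 1,  v ↦ 1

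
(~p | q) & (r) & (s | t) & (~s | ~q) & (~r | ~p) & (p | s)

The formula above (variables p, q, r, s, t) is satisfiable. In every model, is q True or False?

False

Suppose q = 1.
Unit clause (r) forces r = 1.
Unit clause (~s) forces s = 0.
Unit clause (t) forces t = 1.
Unit clause (~p) forces p = 0.
That conflicts with the unit clause (p).
So every satisfying assignment has q = False.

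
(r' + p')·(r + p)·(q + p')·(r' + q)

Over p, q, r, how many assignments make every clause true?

2

There are 2^3 = 8 truth assignments over (p, q, r).
Check each against the 4 clauses (columns in the order p, q, r):
  F F F  ✗ fails (r + p)
  F F T  ✗ fails (r' + q)
  F T F  ✗ fails (r + p)
  F T T  ✓ satisfies all
  T F F  ✗ fails (q + p')
  T F T  ✗ fails (r' + p')
  T T F  ✓ satisfies all
  T T T  ✗ fails (r' + p')
2 of the 8 rows are models.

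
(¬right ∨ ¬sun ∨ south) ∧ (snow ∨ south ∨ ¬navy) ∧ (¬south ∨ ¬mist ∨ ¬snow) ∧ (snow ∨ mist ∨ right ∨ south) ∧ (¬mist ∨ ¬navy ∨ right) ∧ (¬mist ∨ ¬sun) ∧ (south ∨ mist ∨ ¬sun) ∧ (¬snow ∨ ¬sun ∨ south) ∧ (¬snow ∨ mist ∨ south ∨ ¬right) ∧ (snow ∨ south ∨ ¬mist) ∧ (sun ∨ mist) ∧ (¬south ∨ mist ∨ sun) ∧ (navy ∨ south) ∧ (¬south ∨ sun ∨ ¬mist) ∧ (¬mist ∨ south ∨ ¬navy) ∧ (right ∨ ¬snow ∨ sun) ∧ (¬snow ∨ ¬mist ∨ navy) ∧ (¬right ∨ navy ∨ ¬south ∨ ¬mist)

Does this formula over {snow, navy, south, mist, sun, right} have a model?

Suppose mist = False.
Unit clause (sun) forces sun = True.
Unit clause (south) forces south = True.
Every clause is now satisfied; snow, navy, right are unconstrained.
A satisfying assignment: snow: False, navy: True, south: True, mist: False, sun: True, right: True.

Satisfiable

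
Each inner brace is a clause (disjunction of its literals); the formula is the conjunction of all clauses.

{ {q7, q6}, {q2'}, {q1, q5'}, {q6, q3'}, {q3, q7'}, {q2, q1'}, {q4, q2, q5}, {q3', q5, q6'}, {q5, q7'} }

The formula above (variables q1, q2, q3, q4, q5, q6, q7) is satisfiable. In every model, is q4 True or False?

True

Suppose q4 = 0.
(q2') alone gives q2 = 0.
(q1') alone gives q1 = 0.
(q5') alone gives q5 = 0.
Now (q5) is unsatisfied and unit — conflict.
So every satisfying assignment has q4 = True.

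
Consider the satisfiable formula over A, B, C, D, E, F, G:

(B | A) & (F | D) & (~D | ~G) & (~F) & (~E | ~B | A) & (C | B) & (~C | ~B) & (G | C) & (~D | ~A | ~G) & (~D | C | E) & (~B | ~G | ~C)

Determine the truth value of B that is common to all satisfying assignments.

Suppose B = 1.
The clause (~F) is unit, so F = 0.
The clause (D) is unit, so D = 1.
The clause (~G) is unit, so G = 0.
The clause (~C) is unit, so C = 0.
But (C) is also a unit clause — contradiction.
So every satisfying assignment has B = False.

False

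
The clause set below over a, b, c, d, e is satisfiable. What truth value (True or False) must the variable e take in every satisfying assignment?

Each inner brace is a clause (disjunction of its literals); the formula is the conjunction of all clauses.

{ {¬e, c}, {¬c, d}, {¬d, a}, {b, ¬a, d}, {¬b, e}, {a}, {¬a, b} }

True

Suppose e = False.
(¬b) alone gives b = False.
(a) alone gives a = True.
Now (¬a) is unsatisfied and unit — conflict.
So every satisfying assignment has e = True.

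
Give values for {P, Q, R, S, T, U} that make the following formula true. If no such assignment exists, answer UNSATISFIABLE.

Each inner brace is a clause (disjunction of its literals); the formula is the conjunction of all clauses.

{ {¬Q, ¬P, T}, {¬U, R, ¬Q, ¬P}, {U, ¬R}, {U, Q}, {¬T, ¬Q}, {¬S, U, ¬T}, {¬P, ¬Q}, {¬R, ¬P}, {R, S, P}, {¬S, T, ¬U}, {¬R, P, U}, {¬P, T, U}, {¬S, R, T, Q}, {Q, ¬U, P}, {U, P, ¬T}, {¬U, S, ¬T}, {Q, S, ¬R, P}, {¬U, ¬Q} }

Suppose U = True.
(¬Q) alone gives Q = False.
(P) alone gives P = True.
(¬R) alone gives R = False.
Suppose S = True.
(T) alone gives T = True.
This assignment satisfies each clause.

P=True; Q=False; R=False; S=True; T=True; U=True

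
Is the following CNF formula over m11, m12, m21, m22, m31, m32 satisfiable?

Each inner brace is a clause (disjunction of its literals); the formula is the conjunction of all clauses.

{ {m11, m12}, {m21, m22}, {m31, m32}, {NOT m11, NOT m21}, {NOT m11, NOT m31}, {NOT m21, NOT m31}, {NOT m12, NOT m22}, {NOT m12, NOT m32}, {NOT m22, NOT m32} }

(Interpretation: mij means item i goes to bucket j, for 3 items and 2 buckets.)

Unsatisfiable

Case m11 = true:
The clause (NOT m21) is unit, so m21 = false.
The clause (m22) is unit, so m22 = true.
The clause (NOT m31) is unit, so m31 = false.
The clause (m32) is unit, so m32 = true.
That conflicts with the unit clause (NOT m32).
Backtrack on m11: now try m11 = false.
The clause (m12) is unit, so m12 = true.
The clause (NOT m22) is unit, so m22 = false.
The clause (m21) is unit, so m21 = true.
The clause (NOT m31) is unit, so m31 = false.
The clause (m32) is unit, so m32 = true.
That conflicts with the unit clause (NOT m32).
Both values of m11 lead to a conflict.
No assignment satisfies every clause.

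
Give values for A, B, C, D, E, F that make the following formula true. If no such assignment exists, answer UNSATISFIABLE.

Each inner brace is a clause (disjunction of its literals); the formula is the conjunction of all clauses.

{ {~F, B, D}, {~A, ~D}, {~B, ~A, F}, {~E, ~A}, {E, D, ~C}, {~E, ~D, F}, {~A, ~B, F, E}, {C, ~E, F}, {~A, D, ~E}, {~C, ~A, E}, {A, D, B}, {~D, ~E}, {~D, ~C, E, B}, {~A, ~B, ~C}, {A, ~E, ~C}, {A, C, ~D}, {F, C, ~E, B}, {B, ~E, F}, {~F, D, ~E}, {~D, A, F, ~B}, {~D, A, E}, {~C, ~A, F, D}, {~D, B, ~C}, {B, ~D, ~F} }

A=0, B=1, C=0, D=0, E=0, F=1

Try A = 0.
Try D = 0.
Unit clause (B) forces B = 1.
Try E = 0.
Unit clause (~C) forces C = 0.
Every clause is now satisfied; F is unconstrained.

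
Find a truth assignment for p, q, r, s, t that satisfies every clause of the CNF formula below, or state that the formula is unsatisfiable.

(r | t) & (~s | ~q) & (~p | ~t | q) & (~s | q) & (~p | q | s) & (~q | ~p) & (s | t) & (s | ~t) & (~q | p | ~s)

Branch on r: set r = 1.
Branch on s: set s = 0.
(t) alone gives t = 1.
That conflicts with the unit clause (~t).
Backtrack on s: now try s = 1.
(~q) alone gives q = 0.
That conflicts with the unit clause (q).
Neither s = 1 nor s = 0 works.
Backtrack on r: now try r = 0.
(t) alone gives t = 1.
(s) alone gives s = 1.
(~q) alone gives q = 0.
That conflicts with the unit clause (q).
Neither r = 1 nor r = 0 works.

UNSATISFIABLE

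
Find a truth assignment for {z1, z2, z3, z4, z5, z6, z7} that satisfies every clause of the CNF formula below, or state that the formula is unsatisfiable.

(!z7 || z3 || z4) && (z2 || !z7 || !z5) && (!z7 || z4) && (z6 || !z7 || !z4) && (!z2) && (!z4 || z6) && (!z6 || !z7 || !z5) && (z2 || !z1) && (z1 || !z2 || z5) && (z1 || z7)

z1=false, z2=false, z3=true, z4=true, z5=false, z6=true, z7=true

From the singleton clause (!z2), z2 = false.
From the singleton clause (!z1), z1 = false.
From the singleton clause (z7), z7 = true.
From the singleton clause (!z5), z5 = false.
From the singleton clause (z4), z4 = true.
From the singleton clause (z6), z6 = true.
Every clause is now satisfied; z3 is unconstrained.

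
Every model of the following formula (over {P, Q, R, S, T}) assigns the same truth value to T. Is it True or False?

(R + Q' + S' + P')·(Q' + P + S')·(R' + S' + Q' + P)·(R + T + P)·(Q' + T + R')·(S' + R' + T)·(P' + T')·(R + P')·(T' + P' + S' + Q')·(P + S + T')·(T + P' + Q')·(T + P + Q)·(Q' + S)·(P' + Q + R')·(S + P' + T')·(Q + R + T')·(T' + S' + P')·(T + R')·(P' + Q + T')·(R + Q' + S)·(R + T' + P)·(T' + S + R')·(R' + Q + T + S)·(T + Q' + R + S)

True

Suppose T = 0.
The clause (R') is unit, so R = 0.
The clause (P) is unit, so P = 1.
But (P') is also a unit clause — contradiction.
So every satisfying assignment has T = True.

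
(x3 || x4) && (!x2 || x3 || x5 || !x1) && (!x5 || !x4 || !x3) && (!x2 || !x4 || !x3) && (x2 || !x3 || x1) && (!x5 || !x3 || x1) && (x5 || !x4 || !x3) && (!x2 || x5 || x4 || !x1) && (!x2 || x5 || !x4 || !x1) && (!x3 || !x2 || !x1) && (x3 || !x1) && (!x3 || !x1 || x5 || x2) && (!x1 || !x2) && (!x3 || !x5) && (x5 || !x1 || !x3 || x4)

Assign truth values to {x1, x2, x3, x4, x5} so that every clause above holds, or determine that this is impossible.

Suppose x3 = false.
(x4) alone gives x4 = true.
(!x1) alone gives x1 = false.
Every clause is now satisfied; x2, x5 are unconstrained.

x1=false,  x2=false,  x3=false,  x4=true,  x5=false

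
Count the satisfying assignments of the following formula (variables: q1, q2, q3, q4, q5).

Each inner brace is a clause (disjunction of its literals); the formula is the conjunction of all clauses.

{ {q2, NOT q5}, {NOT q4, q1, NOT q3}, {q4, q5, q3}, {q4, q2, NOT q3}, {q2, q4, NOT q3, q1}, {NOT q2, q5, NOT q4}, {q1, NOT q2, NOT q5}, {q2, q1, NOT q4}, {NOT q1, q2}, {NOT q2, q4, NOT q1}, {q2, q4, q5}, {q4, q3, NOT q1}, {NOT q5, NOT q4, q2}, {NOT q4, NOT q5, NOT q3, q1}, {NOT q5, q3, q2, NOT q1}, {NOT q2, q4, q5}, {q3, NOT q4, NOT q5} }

There are 2^5 = 32 truth assignments over (q1, q2, q3, q4, q5).
Split on q1. With q1 = true, the clauses containing q1 are satisfied and NOT q1 drops from the rest; 1 of the 2^4 = 16 assignments to the other variables satisfy what remains.
With q1 = false, by the same count on the reduced clause set, 0 assignments work.
(One model: q1=T, q2=T, q3=T, q4=T, q5=T.)
Total: 1 + 0 = 1.

1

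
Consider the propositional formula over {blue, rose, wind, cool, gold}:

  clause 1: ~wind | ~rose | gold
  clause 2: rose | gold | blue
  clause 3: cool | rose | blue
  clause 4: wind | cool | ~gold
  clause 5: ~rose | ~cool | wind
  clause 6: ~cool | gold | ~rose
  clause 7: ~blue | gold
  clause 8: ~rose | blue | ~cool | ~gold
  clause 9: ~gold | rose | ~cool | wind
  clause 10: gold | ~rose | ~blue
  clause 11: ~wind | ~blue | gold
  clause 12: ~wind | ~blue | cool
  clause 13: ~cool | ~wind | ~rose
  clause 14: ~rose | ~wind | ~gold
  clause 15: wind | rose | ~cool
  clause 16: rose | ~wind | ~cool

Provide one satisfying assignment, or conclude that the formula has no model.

blue ↦ 0,  rose ↦ 1,  wind ↦ 0,  cool ↦ 0,  gold ↦ 0

Case blue = 0:
Case rose = 1:
Case wind = 0:
From the singleton clause (~cool), cool = 0.
From the singleton clause (~gold), gold = 0.
This assignment satisfies each clause.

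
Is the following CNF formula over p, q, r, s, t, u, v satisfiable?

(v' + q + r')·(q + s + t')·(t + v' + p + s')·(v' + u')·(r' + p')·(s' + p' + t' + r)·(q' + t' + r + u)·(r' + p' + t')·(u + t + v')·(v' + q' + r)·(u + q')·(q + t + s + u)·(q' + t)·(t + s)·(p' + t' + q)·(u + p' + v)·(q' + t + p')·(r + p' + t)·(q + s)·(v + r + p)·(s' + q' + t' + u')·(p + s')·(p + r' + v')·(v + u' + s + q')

No

Suppose v = 0.
Suppose r = 0.
From the singleton clause (p), p = 1.
From the singleton clause (u), u = 1.
From the singleton clause (t), t = 1.
From the singleton clause (s'), s = 0.
From the singleton clause (q), q = 1.
That conflicts with the unit clause (q').
Backtrack on r: now try r = 1.
From the singleton clause (p'), p = 0.
From the singleton clause (s'), s = 0.
From the singleton clause (t), t = 1.
From the singleton clause (q), q = 1.
From the singleton clause (u), u = 1.
That conflicts with the unit clause (u').
Both values of r lead to a conflict.
Backtrack on v: now try v = 1.
From the singleton clause (u'), u = 0.
From the singleton clause (t), t = 1.
From the singleton clause (q'), q = 0.
From the singleton clause (r'), r = 0.
From the singleton clause (s), s = 1.
From the singleton clause (p'), p = 0.
That conflicts with the unit clause (p).
Both values of v lead to a conflict.
No assignment satisfies every clause.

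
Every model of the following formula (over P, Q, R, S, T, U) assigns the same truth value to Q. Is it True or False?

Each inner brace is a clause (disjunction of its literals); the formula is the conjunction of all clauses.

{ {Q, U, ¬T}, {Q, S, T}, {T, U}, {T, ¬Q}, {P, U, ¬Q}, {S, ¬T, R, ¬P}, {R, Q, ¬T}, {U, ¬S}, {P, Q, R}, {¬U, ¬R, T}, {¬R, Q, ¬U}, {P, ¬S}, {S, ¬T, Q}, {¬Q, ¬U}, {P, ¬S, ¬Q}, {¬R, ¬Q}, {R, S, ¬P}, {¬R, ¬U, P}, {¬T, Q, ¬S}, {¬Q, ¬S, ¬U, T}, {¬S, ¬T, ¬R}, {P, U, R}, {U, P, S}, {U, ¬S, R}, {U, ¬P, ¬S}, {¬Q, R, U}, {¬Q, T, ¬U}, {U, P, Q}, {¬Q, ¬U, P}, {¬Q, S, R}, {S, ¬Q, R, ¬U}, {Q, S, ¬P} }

Suppose Q = True.
(T) alone gives T = True.
(¬U) alone gives U = False.
(P) alone gives P = True.
(¬S) alone gives S = False.
(R) alone gives R = True.
That conflicts with the unit clause (¬R).
So every satisfying assignment has Q = False.

False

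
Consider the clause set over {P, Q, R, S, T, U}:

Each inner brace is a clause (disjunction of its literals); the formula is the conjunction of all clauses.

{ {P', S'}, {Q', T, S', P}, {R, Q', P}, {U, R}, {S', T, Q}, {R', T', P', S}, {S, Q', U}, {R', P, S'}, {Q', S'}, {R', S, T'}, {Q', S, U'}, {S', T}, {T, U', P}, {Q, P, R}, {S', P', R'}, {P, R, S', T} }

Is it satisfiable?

Case P = 1:
From the singleton clause (S'), S = 0.
Case U = 0:
From the singleton clause (R), R = 1.
From the singleton clause (T'), T = 0.
From the singleton clause (Q'), Q = 0.
All clauses are satisfied.
A satisfying assignment: P: 1; Q: 0; R: 1; S: 0; T: 0; U: 0.

Yes, satisfiable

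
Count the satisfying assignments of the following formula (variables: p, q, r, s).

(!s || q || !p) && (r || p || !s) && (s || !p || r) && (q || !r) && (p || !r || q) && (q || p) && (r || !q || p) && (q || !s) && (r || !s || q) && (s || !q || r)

There are 2^4 = 16 truth assignments over (p, q, r, s).
Check each against the 10 clauses (columns in the order p, q, r, s):
  F F F F  ✗ fails (q || p)
  F F F T  ✗ fails (r || p || !s)
  F F T F  ✗ fails (q || !r)
  F F T T  ✗ fails (q || !r)
  F T F F  ✗ fails (r || !q || p)
  F T F T  ✗ fails (r || p || !s)
  F T T F  ✓ satisfies all
  F T T T  ✓ satisfies all
  T F F F  ✗ fails (s || !p || r)
  T F F T  ✗ fails (!s || q || !p)
  T F T F  ✗ fails (q || !r)
  T F T T  ✗ fails (!s || q || !p)
  T T F F  ✗ fails (s || !p || r)
  T T F T  ✓ satisfies all
  T T T F  ✓ satisfies all
  T T T T  ✓ satisfies all
5 of the 16 rows are models.

5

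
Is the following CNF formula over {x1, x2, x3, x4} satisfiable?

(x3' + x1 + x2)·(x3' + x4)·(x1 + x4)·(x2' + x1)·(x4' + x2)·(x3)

Satisfiable

The clause (x3) is unit, so x3 = 1.
The clause (x4) is unit, so x4 = 1.
The clause (x2) is unit, so x2 = 1.
The clause (x1) is unit, so x1 = 1.
Every clause now holds.
A satisfying assignment: x1: 1, x2: 1, x3: 1, x4: 1.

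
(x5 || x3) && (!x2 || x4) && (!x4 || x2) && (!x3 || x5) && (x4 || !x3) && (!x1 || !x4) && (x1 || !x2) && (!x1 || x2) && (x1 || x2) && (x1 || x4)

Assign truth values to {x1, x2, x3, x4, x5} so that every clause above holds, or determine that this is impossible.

UNSATISFIABLE

Case x5 = true:
Case x2 = false:
The clause (!x4) is unit, so x4 = false.
The clause (!x3) is unit, so x3 = false.
The clause (!x1) is unit, so x1 = false.
That conflicts with the unit clause (x1).
So x2 must be the other value — set x2 = true.
The clause (x4) is unit, so x4 = true.
The clause (!x1) is unit, so x1 = false.
That conflicts with the unit clause (x1).
Both values of x2 lead to a conflict.
So x5 must be the other value — set x5 = false.
The clause (x3) is unit, so x3 = true.
That conflicts with the unit clause (!x3).
Both values of x5 lead to a conflict.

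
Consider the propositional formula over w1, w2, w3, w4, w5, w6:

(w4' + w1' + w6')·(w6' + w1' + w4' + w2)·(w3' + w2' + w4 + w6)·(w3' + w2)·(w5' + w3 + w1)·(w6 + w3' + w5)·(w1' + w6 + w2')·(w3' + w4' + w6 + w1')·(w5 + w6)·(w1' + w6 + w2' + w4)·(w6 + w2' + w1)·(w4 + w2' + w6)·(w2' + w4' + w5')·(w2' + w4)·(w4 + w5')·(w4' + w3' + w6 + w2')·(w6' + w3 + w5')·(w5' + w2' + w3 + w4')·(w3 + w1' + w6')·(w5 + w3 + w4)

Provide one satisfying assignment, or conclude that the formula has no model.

w1: 0,  w2: 0,  w3: 0,  w4: 1,  w5: 0,  w6: 1

Try w3 = 0.
Try w5 = 0.
(w6) alone gives w6 = 1.
(w1') alone gives w1 = 0.
(w4) alone gives w4 = 1.
Every clause is now satisfied; w2 is unconstrained.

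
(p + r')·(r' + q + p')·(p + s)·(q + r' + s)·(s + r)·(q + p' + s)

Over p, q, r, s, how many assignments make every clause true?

6

There are 2^4 = 16 truth assignments over (p, q, r, s).
Check each against the 6 clauses (columns in the order p, q, r, s):
  F F F F  ✗ fails (p + s)
  F F F T  ✓ satisfies all
  F F T F  ✗ fails (p + r')
  F F T T  ✗ fails (p + r')
  F T F F  ✗ fails (p + s)
  F T F T  ✓ satisfies all
  F T T F  ✗ fails (p + r')
  F T T T  ✗ fails (p + r')
  T F F F  ✗ fails (s + r)
  T F F T  ✓ satisfies all
  T F T F  ✗ fails (r' + q + p')
  T F T T  ✗ fails (r' + q + p')
  T T F F  ✗ fails (s + r)
  T T F T  ✓ satisfies all
  T T T F  ✓ satisfies all
  T T T T  ✓ satisfies all
6 of the 16 rows are models.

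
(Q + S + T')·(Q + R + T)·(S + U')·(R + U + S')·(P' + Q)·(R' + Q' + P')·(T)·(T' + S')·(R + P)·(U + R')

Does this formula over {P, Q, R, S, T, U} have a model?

The clause (T) is unit, so T = 1.
The clause (S') is unit, so S = 0.
The clause (Q) is unit, so Q = 1.
The clause (U') is unit, so U = 0.
The clause (R') is unit, so R = 0.
The clause (P) is unit, so P = 1.
This assignment satisfies each clause.
A satisfying assignment: P ↦ 1, Q ↦ 1, R ↦ 0, S ↦ 0, T ↦ 1, U ↦ 0.

Yes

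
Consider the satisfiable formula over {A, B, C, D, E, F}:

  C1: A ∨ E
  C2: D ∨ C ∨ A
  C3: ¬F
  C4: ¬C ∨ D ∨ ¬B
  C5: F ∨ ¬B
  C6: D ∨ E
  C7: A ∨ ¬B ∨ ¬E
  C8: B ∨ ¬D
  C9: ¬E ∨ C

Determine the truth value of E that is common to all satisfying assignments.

Suppose E = False.
Unit clause (A) forces A = True.
Unit clause (¬F) forces F = False.
Unit clause (¬B) forces B = False.
Unit clause (D) forces D = True.
Now (¬D) is unsatisfied and unit — conflict.
So every satisfying assignment has E = True.

True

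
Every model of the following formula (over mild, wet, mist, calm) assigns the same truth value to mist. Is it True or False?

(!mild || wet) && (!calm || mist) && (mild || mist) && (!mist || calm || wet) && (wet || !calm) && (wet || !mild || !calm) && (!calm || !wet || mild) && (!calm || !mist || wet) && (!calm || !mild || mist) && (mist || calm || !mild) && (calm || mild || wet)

True

Suppose mist = false.
From the singleton clause (!calm), calm = false.
From the singleton clause (mild), mild = true.
That conflicts with the unit clause (!mild).
So every satisfying assignment has mist = True.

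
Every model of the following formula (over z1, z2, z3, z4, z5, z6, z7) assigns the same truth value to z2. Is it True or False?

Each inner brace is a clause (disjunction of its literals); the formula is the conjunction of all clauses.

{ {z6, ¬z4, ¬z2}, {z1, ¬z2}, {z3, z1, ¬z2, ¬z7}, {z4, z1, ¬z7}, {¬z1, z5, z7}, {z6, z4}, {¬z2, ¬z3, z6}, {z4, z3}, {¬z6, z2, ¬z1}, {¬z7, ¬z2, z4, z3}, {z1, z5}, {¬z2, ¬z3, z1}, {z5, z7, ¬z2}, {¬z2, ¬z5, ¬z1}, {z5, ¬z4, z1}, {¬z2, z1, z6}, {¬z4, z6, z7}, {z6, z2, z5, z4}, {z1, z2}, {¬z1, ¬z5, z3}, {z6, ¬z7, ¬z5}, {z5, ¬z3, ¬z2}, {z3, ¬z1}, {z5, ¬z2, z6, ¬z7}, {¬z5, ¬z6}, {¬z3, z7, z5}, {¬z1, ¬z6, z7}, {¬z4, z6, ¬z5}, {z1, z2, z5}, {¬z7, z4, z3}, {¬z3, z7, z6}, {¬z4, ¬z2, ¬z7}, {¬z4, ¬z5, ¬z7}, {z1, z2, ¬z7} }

False

Suppose z2 = True.
Unit clause (z1) forces z1 = True.
Unit clause (¬z5) forces z5 = False.
Unit clause (z7) forces z7 = True.
Unit clause (¬z3) forces z3 = False.
But (z3) is also a unit clause — contradiction.
So every satisfying assignment has z2 = False.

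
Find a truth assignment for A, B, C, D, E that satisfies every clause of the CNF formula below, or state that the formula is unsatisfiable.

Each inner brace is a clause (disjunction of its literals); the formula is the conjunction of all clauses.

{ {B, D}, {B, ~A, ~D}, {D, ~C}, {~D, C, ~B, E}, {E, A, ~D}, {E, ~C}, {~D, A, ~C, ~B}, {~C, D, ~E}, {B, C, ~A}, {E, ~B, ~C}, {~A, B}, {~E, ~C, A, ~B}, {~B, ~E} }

Try B = 0.
The clause (D) is unit, so D = 1.
The clause (~A) is unit, so A = 0.
The clause (E) is unit, so E = 1.
Every clause is now satisfied; C is unconstrained.

A ↦ 0; B ↦ 0; C ↦ 1; D ↦ 1; E ↦ 1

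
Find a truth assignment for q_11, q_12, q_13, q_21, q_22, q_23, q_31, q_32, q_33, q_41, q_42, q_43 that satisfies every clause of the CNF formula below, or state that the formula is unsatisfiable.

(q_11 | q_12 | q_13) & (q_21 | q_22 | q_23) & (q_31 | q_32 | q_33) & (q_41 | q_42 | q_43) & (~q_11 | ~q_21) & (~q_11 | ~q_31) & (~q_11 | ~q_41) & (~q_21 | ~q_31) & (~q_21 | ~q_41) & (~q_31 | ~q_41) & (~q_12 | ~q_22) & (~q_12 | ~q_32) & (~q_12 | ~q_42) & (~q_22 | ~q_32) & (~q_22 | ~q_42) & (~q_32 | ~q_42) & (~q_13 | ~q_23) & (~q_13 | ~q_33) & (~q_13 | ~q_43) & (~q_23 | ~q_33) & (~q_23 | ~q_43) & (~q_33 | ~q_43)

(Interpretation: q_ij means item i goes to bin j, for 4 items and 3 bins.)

Case q_11 = 0:
Case q_12 = 1:
The clause (~q_22) is unit, so q_22 = 0.
The clause (~q_32) is unit, so q_32 = 0.
The clause (~q_42) is unit, so q_42 = 0.
Case q_21 = 1:
The clause (~q_31) is unit, so q_31 = 0.
The clause (q_33) is unit, so q_33 = 1.
The clause (~q_41) is unit, so q_41 = 0.
The clause (q_43) is unit, so q_43 = 1.
Now (~q_43) is unsatisfied and unit — conflict.
That branch fails; take q_21 = 0 instead.
The clause (q_23) is unit, so q_23 = 1.
The clause (~q_13) is unit, so q_13 = 0.
The clause (~q_33) is unit, so q_33 = 0.
The clause (q_31) is unit, so q_31 = 1.
The clause (~q_41) is unit, so q_41 = 0.
The clause (q_43) is unit, so q_43 = 1.
Now (~q_43) is unsatisfied and unit — conflict.
Neither q_21 = 1 nor q_21 = 0 works.
That branch fails; take q_12 = 0 instead.
The clause (q_13) is unit, so q_13 = 1.
The clause (~q_23) is unit, so q_23 = 0.
The clause (~q_33) is unit, so q_33 = 0.
The clause (~q_43) is unit, so q_43 = 0.
Case q_21 = 1:
The clause (~q_31) is unit, so q_31 = 0.
The clause (q_32) is unit, so q_32 = 1.
The clause (~q_41) is unit, so q_41 = 0.
The clause (q_42) is unit, so q_42 = 1.
Now (~q_42) is unsatisfied and unit — conflict.
That branch fails; take q_21 = 0 instead.
The clause (q_22) is unit, so q_22 = 1.
The clause (~q_32) is unit, so q_32 = 0.
The clause (q_31) is unit, so q_31 = 1.
The clause (~q_41) is unit, so q_41 = 0.
The clause (q_42) is unit, so q_42 = 1.
Now (~q_42) is unsatisfied and unit — conflict.
Neither q_21 = 1 nor q_21 = 0 works.
Neither q_12 = 1 nor q_12 = 0 works.
That branch fails; take q_11 = 1 instead.
The clause (~q_21) is unit, so q_21 = 0.
The clause (~q_31) is unit, so q_31 = 0.
The clause (~q_41) is unit, so q_41 = 0.
Case q_22 = 1:
The clause (~q_12) is unit, so q_12 = 0.
The clause (~q_32) is unit, so q_32 = 0.
The clause (q_33) is unit, so q_33 = 1.
The clause (~q_42) is unit, so q_42 = 0.
The clause (q_43) is unit, so q_43 = 1.
Now (~q_43) is unsatisfied and unit — conflict.
That branch fails; take q_22 = 0 instead.
The clause (q_23) is unit, so q_23 = 1.
The clause (~q_13) is unit, so q_13 = 0.
The clause (~q_33) is unit, so q_33 = 0.
The clause (q_32) is unit, so q_32 = 1.
The clause (~q_12) is unit, so q_12 = 0.
The clause (~q_42) is unit, so q_42 = 0.
The clause (q_43) is unit, so q_43 = 1.
Now (~q_43) is unsatisfied and unit — conflict.
Neither q_22 = 1 nor q_22 = 0 works.
Neither q_11 = 1 nor q_11 = 0 works.

UNSATISFIABLE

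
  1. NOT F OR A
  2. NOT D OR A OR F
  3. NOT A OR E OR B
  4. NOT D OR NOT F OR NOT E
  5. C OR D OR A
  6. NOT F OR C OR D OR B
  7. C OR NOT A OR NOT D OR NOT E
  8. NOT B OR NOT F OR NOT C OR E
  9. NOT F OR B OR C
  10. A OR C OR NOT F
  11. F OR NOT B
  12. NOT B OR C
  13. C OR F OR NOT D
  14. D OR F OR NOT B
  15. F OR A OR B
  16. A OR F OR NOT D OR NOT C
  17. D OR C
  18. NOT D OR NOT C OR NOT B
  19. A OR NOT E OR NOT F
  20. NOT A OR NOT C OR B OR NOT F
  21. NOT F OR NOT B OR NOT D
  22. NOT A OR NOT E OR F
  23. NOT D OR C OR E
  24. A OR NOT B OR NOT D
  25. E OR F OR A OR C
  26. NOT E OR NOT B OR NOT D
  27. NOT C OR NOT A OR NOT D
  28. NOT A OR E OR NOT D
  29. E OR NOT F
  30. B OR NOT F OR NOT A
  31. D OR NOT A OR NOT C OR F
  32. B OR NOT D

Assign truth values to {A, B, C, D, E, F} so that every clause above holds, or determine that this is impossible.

A ↦ true,  B ↦ true,  C ↦ true,  D ↦ false,  E ↦ true,  F ↦ true

Try F = true.
The clause (A) is unit, so A = true.
The clause (E) is unit, so E = true.
The clause (NOT D) is unit, so D = false.
The clause (C) is unit, so C = true.
The clause (B) is unit, so B = true.
This assignment satisfies each clause.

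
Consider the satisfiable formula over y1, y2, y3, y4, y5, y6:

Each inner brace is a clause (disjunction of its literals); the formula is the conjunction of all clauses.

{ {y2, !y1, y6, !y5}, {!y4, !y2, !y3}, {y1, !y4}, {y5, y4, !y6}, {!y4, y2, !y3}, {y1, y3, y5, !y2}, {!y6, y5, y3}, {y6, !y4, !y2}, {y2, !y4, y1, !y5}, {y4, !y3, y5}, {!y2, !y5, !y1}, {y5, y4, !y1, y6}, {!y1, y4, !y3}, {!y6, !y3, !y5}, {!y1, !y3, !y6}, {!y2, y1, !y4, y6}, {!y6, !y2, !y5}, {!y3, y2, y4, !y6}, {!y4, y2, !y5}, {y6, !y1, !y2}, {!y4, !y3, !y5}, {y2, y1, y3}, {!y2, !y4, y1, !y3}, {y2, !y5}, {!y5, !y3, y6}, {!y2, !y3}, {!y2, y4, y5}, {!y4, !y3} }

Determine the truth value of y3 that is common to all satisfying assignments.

False

Suppose y3 = true.
(!y2) alone gives y2 = false.
(!y4) alone gives y4 = false.
(y5) alone gives y5 = true.
But (!y5) is also a unit clause — contradiction.
So every satisfying assignment has y3 = False.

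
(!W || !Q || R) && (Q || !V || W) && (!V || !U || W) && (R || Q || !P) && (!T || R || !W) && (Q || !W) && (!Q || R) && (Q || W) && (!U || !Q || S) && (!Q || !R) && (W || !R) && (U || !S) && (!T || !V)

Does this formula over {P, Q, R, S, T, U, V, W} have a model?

No

Branch on Q: set Q = true.
From the singleton clause (R), R = true.
But (!R) is also a unit clause — contradiction.
So Q must be the other value — set Q = false.
From the singleton clause (!W), W = false.
But (W) is also a unit clause — contradiction.
Neither Q = true nor Q = false works.
No assignment satisfies every clause.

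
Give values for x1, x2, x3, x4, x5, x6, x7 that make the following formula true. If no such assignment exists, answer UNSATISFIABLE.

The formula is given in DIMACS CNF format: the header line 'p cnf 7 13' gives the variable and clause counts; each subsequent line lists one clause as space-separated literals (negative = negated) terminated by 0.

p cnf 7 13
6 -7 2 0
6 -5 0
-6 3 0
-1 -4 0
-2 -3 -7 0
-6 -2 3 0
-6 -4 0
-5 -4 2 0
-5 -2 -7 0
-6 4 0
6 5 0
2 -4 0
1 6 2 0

Suppose x6 = True.
The clause (x3) is unit, so x3 = True.
The clause (¬x4) is unit, so x4 = False.
That conflicts with the unit clause (x4).
That branch fails; take x6 = False instead.
The clause (¬x5) is unit, so x5 = False.
That conflicts with the unit clause (x5).
Either choice for x6 ends in contradiction.

UNSATISFIABLE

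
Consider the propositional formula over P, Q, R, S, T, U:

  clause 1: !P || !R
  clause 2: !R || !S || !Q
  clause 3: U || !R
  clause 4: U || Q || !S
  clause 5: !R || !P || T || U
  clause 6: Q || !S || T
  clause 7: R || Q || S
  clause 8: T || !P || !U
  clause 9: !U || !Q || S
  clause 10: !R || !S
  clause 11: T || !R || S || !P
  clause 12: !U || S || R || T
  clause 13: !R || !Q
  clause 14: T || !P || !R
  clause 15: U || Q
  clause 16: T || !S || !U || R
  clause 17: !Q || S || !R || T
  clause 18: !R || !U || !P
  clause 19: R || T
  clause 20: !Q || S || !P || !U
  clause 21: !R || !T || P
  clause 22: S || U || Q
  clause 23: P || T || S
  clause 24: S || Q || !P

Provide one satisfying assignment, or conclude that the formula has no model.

P ↦ true; Q ↦ true; R ↦ false; S ↦ true; T ↦ true; U ↦ false

Branch on P: set P = true.
Unit clause (!R) forces R = false.
Unit clause (T) forces T = true.
Branch on Q: set Q = true.
Branch on U: set U = false.
All clauses hold; S can take either value.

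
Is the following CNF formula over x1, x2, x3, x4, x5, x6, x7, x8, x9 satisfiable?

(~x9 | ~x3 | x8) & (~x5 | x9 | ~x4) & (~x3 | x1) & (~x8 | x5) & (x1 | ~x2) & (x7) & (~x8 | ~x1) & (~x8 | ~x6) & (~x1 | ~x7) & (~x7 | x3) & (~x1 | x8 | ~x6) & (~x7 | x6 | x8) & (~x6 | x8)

(x7) alone gives x7 = 1.
(~x1) alone gives x1 = 0.
(~x3) alone gives x3 = 0.
But (x3) is also a unit clause — contradiction.
No assignment satisfies every clause.

Unsatisfiable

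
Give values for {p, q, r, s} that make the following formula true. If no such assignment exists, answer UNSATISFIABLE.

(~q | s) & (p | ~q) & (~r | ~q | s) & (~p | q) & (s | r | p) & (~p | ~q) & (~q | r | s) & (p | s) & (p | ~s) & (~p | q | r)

Try q = 0.
From the singleton clause (~p), p = 0.
From the singleton clause (s), s = 1.
But (~s) is also a unit clause — contradiction.
That branch fails; take q = 1 instead.
From the singleton clause (s), s = 1.
From the singleton clause (p), p = 1.
But (~p) is also a unit clause — contradiction.
Neither q = 1 nor q = 0 works.

UNSATISFIABLE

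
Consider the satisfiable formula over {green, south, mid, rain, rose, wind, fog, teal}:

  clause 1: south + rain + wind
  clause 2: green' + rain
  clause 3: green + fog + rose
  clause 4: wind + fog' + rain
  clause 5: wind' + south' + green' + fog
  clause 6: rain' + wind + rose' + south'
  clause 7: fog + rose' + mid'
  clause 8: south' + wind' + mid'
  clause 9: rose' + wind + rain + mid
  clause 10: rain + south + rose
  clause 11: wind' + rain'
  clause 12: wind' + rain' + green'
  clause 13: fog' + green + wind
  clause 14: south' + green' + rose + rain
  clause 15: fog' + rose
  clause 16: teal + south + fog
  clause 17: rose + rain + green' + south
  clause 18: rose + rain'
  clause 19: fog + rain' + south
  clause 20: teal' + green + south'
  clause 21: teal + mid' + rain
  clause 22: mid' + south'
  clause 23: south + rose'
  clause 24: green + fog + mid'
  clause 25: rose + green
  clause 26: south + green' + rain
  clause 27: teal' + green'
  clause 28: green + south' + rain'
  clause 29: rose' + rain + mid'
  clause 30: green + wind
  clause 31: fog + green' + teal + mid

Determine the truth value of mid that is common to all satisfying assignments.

False

Suppose mid = 1.
(south') alone gives south = 0.
(rose') alone gives rose = 0.
(rain) alone gives rain = 1.
Now (rain') is unsatisfied and unit — conflict.
So every satisfying assignment has mid = False.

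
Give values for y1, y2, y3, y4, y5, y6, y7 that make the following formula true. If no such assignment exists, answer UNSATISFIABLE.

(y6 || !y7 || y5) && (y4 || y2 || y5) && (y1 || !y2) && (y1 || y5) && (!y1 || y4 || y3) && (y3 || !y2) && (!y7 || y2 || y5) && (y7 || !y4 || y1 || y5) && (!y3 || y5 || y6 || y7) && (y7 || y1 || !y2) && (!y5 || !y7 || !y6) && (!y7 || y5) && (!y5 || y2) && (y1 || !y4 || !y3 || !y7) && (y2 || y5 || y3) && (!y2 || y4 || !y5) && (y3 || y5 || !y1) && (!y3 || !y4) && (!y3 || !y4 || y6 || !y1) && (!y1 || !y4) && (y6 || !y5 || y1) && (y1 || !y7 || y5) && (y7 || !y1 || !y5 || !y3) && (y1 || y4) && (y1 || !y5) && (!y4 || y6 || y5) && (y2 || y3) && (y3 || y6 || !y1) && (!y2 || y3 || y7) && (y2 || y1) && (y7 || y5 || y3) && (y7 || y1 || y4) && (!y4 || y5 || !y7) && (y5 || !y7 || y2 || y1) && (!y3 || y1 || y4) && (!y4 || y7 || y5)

Suppose y1 = true.
The clause (!y4) is unit, so y4 = false.
The clause (y3) is unit, so y3 = true.
Suppose y2 = true.
The clause (!y5) is unit, so y5 = false.
The clause (!y7) is unit, so y7 = false.
The clause (y6) is unit, so y6 = true.
All clauses are satisfied.

y1=true,  y2=true,  y3=true,  y4=false,  y5=false,  y6=true,  y7=false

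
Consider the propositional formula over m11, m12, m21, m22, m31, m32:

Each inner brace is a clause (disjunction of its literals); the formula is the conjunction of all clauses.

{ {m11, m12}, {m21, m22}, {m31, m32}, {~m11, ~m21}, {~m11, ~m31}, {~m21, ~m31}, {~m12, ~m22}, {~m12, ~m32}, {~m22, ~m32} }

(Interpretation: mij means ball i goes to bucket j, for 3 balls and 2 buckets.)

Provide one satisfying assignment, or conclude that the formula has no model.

Suppose m11 = 1.
From the singleton clause (~m21), m21 = 0.
From the singleton clause (m22), m22 = 1.
From the singleton clause (~m31), m31 = 0.
From the singleton clause (m32), m32 = 1.
Now (~m32) is unsatisfied and unit — conflict.
So m11 must be the other value — set m11 = 0.
From the singleton clause (m12), m12 = 1.
From the singleton clause (~m22), m22 = 0.
From the singleton clause (m21), m21 = 1.
From the singleton clause (~m31), m31 = 0.
From the singleton clause (m32), m32 = 1.
Now (~m32) is unsatisfied and unit — conflict.
Either choice for m11 ends in contradiction.

UNSATISFIABLE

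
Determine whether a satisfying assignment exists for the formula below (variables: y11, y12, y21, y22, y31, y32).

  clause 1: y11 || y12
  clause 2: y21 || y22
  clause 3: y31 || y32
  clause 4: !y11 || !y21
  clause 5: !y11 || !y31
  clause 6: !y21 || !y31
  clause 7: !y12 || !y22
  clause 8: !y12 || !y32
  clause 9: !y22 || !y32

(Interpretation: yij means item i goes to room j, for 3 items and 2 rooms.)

Case y11 = true:
The clause (!y21) is unit, so y21 = false.
The clause (y22) is unit, so y22 = true.
The clause (!y31) is unit, so y31 = false.
The clause (y32) is unit, so y32 = true.
Now (!y32) is unsatisfied and unit — conflict.
That branch fails; take y11 = false instead.
The clause (y12) is unit, so y12 = true.
The clause (!y22) is unit, so y22 = false.
The clause (y21) is unit, so y21 = true.
The clause (!y31) is unit, so y31 = false.
The clause (y32) is unit, so y32 = true.
Now (!y32) is unsatisfied and unit — conflict.
Either choice for y11 ends in contradiction.
No assignment satisfies every clause.

No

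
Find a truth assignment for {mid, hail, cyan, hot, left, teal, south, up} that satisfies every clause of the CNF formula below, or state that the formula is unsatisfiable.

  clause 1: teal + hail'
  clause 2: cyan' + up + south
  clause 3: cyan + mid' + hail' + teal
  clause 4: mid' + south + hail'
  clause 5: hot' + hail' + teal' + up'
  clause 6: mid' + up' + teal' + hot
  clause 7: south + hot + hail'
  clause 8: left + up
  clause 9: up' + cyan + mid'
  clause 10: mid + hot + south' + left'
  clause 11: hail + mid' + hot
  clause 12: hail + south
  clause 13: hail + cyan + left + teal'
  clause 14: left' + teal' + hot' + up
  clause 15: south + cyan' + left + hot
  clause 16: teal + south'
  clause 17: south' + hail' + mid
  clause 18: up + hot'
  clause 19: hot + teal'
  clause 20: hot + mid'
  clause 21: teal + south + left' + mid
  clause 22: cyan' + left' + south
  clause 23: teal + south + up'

Try teal = 1.
(hot) alone gives hot = 1.
(up) alone gives up = 1.
(hail') alone gives hail = 0.
(south) alone gives south = 1.
Try cyan = 1.
No clause remains; mid, left are free.

mid=1,  hail=0,  cyan=1,  hot=1,  left=0,  teal=1,  south=1,  up=1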